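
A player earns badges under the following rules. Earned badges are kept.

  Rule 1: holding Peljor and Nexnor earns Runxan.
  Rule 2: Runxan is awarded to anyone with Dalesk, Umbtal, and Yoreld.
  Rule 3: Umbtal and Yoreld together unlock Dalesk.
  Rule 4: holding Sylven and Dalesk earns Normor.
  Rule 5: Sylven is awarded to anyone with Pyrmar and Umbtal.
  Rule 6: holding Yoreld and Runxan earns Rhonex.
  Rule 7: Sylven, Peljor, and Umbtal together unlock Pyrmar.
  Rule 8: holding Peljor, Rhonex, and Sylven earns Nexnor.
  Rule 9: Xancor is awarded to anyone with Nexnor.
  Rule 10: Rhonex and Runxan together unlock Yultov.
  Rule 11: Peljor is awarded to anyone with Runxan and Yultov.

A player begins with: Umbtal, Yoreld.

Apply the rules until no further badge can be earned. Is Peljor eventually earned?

Yes

With Umbtal and Yoreld, Dalesk is earned (Rule 3).
With Dalesk, Umbtal, and Yoreld, Runxan is earned (Rule 2).
With Yoreld and Runxan, Rhonex is earned (Rule 6).
With Rhonex and Runxan, Yultov is earned (Rule 10).
With Runxan and Yultov, Peljor is earned (Rule 11).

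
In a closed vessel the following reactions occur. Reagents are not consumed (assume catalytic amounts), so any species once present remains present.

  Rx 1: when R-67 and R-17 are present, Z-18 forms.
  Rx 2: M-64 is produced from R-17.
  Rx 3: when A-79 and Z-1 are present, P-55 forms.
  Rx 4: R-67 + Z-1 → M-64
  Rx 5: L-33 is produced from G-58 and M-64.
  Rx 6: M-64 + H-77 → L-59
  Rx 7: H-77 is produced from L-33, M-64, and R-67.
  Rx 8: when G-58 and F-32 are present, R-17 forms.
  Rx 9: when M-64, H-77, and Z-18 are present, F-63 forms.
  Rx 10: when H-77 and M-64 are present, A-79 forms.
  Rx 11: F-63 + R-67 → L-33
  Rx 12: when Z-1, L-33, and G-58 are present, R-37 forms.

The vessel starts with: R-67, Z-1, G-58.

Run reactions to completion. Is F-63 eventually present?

F-63 would need M-64, H-77, and Z-18 (Rx 9), but Z-18 never forms.

No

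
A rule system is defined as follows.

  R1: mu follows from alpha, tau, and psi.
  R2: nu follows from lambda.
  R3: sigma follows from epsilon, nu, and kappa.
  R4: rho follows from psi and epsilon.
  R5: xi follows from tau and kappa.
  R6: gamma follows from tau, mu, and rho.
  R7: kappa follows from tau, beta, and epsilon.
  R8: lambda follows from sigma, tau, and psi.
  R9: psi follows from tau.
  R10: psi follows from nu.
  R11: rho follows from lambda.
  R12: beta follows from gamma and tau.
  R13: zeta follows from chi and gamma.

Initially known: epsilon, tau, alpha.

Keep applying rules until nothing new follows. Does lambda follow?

No

lambda would need sigma, tau, and psi (R8), but sigma is never established.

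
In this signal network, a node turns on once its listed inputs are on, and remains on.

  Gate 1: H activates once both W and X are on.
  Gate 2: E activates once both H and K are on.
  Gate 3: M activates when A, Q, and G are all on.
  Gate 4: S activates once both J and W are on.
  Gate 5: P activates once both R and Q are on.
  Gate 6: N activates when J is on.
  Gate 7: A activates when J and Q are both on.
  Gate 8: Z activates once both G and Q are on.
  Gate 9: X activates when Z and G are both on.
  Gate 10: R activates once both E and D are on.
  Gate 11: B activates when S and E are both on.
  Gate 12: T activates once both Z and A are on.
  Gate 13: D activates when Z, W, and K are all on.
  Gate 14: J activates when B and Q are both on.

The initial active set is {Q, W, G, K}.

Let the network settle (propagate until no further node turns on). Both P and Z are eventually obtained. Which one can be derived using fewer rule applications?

Z: G and Q are on, so Z activates (Gate 8). [1 rule application]
P: G and Q are on, so Z activates (Gate 8). Z and G are on, so X activates (Gate 9). Z, W, and K are on, so D activates (Gate 13). Gate 1: W and X on → H on. H and K are on, so E activates (Gate 2). E and D are on, so R activates (Gate 10). Gate 5: R and Q on → P on. [7 rule applications]
Z needs fewer.

Z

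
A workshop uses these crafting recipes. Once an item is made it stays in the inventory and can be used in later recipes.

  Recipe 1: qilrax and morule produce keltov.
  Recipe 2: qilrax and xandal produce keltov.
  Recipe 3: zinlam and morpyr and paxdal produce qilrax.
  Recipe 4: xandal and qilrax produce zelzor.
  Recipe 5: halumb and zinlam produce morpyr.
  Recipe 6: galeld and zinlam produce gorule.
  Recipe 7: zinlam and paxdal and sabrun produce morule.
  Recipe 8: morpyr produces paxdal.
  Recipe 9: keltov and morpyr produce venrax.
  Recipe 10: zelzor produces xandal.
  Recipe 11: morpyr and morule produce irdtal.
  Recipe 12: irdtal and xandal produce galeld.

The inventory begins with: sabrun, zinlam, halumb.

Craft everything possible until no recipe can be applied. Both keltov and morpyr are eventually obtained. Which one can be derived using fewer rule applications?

morpyr: halumb and zinlam → morpyr (Recipe 5). [1 rule application]
keltov: halumb and zinlam → morpyr (Recipe 5). Using Recipe 8, morpyr makes paxdal. Using Recipe 3, zinlam, morpyr, and paxdal make qilrax. Using Recipe 7, zinlam, paxdal, and sabrun make morule. qilrax and morule → keltov (Recipe 1). [5 rule applications]
morpyr needs fewer.

morpyr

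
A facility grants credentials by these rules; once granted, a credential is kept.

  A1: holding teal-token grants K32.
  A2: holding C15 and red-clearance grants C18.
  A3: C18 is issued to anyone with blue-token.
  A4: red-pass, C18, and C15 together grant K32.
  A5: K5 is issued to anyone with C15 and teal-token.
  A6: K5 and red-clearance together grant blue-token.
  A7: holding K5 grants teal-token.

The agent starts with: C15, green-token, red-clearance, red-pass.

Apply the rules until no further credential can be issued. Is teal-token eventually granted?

No

teal-token would need K5 (A7), but K5 is never granted.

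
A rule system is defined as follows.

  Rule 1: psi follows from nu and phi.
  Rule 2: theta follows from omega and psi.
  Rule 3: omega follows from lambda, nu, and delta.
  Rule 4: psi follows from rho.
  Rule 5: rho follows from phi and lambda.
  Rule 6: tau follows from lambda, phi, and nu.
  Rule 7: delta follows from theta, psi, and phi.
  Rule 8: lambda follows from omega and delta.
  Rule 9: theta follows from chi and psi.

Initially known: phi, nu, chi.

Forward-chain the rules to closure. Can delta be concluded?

From nu and phi, Rule 1 gives psi.
chi and psi hold, so theta follows (Rule 9).
From theta, psi, and phi, Rule 7 gives delta.

Yes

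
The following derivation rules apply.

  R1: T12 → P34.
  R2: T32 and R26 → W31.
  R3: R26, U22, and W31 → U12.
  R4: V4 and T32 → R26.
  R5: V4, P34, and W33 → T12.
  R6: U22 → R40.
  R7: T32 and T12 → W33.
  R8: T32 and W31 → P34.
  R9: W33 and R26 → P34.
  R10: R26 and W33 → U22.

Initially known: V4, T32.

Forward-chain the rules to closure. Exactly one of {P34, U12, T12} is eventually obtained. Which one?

P34

From V4 and T32, R4 gives R26.
T32 and R26 hold, so W31 follows (R2).
T32 and W31 hold, so P34 follows (R8).
U12 would need R26, U22, and W31 (R3), but U22 is never established. T12 would need V4, P34, and W33 (R5), but W33 is never established.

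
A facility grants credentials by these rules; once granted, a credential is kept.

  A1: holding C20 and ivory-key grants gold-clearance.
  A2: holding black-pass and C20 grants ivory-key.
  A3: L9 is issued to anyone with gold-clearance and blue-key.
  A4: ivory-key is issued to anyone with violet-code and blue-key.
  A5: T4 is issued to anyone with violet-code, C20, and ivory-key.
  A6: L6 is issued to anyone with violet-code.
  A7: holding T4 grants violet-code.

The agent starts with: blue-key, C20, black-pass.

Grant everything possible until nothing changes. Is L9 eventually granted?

Yes

Holding black-pass and C20 grants ivory-key (A2).
Holding C20 and ivory-key grants gold-clearance (A1).
Holding gold-clearance and blue-key grants L9 (A3).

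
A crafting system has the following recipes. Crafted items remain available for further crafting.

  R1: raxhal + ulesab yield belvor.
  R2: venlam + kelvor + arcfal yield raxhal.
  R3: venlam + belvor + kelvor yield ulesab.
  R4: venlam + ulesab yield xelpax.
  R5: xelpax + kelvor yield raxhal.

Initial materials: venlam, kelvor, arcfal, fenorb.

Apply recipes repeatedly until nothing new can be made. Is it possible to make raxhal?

Yes

venlam + kelvor + arcfal → raxhal (R2).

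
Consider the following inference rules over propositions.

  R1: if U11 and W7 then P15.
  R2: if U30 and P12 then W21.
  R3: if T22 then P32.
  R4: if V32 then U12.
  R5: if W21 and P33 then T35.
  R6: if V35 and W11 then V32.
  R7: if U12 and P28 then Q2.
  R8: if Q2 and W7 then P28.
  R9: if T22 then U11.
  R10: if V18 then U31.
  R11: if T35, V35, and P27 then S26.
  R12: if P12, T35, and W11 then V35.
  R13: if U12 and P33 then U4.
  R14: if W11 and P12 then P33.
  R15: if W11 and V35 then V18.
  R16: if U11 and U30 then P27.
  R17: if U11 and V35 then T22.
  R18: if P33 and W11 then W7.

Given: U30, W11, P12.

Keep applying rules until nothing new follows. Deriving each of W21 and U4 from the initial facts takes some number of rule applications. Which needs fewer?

W21: U30 and P12 hold, so W21 follows (R2). [1 rule application]
U4: W11 and P12 hold, so P33 follows (R14). U30 and P12 hold, so W21 follows (R2). From W21 and P33, R5 gives T35. From P12, T35, and W11, R12 gives V35. From V35 and W11, R6 gives V32. V32 holds, so U12 follows (R4). From U12 and P33, R13 gives U4. [7 rule applications]
W21 needs fewer.

W21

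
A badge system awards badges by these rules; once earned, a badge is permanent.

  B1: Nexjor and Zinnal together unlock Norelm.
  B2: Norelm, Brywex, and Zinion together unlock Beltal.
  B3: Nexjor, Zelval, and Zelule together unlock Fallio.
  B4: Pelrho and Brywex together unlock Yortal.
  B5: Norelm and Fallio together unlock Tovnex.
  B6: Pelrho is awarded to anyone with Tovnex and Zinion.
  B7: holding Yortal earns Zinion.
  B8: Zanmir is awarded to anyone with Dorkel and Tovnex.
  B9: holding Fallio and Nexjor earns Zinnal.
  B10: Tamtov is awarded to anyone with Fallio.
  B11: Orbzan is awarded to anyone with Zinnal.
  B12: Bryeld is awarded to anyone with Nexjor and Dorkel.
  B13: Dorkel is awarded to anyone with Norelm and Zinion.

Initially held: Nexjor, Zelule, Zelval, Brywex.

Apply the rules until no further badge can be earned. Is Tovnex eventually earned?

With Nexjor, Zelval, and Zelule, Fallio is earned (B3).
With Fallio and Nexjor, Zinnal is earned (B9).
With Nexjor and Zinnal, Norelm is earned (B1).
With Norelm and Fallio, Tovnex is earned (B5).

Yes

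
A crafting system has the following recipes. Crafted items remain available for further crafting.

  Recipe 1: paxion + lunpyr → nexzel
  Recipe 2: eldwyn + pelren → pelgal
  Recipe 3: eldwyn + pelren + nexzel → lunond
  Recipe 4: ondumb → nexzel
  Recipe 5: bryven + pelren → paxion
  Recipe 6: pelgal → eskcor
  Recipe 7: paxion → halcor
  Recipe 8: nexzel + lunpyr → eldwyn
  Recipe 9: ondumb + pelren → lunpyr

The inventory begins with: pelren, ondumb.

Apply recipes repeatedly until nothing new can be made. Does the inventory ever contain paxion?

paxion would need bryven and pelren (Recipe 5), but bryven is never obtained.

No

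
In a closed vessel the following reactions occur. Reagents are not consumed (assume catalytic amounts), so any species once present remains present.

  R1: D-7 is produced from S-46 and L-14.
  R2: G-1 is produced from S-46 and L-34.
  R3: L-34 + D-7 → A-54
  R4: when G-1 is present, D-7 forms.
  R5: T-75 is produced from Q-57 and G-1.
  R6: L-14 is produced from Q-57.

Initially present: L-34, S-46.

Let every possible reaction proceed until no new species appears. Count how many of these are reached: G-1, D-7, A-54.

3

S-46 and L-34 present → G-1 forms (R2).
G-1 present → D-7 forms (R4).
L-34 and D-7 present → A-54 forms (R3).
G-1: reached.
D-7: reached.
A-54: reached.
All 3 are reached.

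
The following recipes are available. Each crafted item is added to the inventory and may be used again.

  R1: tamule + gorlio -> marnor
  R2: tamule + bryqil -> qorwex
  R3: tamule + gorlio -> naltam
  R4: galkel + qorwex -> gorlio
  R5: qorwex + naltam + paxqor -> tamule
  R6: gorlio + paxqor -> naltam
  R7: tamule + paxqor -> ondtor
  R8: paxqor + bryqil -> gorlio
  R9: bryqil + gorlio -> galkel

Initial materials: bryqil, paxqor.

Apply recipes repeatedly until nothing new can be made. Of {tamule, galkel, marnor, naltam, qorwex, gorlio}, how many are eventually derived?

paxqor + bryqil -> gorlio (R8).
gorlio + paxqor -> naltam (R6).
bryqil + gorlio -> galkel (R9).
tamule would need qorwex, naltam, and paxqor (R5), but qorwex is never obtained.
galkel: reached.
marnor would need tamule and gorlio (R1), but tamule is never obtained.
naltam: reached.
qorwex would need tamule and bryqil (R2), but tamule is never obtained.
gorlio: reached.
Reached: galkel, naltam, and gorlio — 3 of the 6.

3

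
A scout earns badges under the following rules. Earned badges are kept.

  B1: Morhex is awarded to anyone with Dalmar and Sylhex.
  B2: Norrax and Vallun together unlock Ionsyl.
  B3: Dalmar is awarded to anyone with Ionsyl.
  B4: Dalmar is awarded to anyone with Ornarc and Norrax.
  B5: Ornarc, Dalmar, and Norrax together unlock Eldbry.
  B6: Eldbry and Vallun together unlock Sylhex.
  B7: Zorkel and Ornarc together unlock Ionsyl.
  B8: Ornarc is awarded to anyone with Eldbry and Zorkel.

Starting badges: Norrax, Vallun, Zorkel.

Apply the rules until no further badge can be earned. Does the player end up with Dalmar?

Yes

With Norrax and Vallun, Ionsyl is earned (B2).
With Ionsyl, Dalmar is earned (B3).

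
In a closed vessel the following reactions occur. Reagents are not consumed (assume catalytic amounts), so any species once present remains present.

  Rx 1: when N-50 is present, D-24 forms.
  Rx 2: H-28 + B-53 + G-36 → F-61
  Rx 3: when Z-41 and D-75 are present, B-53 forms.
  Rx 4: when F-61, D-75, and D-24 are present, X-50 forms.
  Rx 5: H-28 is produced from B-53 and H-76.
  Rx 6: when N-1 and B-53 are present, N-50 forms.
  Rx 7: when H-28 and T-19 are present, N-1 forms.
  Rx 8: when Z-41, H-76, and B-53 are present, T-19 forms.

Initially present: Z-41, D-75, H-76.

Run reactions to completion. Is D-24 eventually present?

Z-41 and D-75 present → B-53 forms (Rx 3).
Z-41, H-76, and B-53 present → T-19 forms (Rx 8).
B-53 and H-76 present → H-28 forms (Rx 5).
H-28 and T-19 present → N-1 forms (Rx 7).
N-1 and B-53 present → N-50 forms (Rx 6).
N-50 present → D-24 forms (Rx 1).

Yes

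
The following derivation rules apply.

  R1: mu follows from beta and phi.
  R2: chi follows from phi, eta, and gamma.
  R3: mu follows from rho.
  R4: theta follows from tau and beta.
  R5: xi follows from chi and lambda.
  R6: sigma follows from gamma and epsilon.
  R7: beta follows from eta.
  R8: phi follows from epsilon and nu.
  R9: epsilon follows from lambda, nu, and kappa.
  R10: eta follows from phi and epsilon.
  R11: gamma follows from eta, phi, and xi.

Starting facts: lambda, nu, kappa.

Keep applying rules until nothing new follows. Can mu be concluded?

lambda, nu, and kappa hold, so epsilon follows (R9).
epsilon and nu hold, so phi follows (R8).
From phi and epsilon, R10 gives eta.
eta holds, so beta follows (R7).
beta and phi hold, so mu follows (R1).

Yes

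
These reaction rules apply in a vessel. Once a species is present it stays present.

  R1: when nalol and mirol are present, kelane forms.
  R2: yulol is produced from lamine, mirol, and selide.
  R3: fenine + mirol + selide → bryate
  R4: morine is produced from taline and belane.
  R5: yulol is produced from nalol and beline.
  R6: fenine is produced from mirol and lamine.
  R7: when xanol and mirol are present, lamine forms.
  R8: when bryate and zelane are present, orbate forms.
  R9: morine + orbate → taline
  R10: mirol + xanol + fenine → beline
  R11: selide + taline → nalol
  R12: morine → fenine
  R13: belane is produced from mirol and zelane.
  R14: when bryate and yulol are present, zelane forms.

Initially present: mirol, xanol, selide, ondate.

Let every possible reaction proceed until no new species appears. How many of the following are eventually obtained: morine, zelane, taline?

1

xanol and mirol present → lamine forms (R7).
lamine, mirol, and selide present → yulol forms (R2).
mirol and lamine present → fenine forms (R6).
fenine, mirol, and selide present → bryate forms (R3).
bryate and yulol present → zelane forms (R14).
morine would need taline and belane (R4), but taline never forms.
zelane: reached.
taline would need morine and orbate (R9), but morine never forms.
Reached: zelane — 1 of the 3.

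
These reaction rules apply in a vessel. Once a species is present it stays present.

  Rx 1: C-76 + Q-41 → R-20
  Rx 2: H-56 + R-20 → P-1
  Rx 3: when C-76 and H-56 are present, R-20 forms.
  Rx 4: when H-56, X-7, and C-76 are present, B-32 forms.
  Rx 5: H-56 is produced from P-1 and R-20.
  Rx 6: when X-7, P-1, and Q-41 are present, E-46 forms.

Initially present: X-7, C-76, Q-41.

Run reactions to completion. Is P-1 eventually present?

No

P-1 would need H-56 and R-20 (Rx 2), but H-56 never forms.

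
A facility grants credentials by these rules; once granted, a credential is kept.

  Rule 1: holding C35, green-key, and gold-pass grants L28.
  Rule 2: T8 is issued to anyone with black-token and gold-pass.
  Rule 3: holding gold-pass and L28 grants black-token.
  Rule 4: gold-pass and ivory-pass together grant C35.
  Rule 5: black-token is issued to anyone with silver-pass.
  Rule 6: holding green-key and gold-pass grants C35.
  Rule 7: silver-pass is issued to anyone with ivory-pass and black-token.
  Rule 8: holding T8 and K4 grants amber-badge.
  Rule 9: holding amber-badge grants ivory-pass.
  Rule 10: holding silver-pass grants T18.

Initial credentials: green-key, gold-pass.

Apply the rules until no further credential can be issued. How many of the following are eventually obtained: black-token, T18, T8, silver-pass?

Holding green-key and gold-pass grants C35 (Rule 6).
Holding C35, green-key, and gold-pass grants L28 (Rule 1).
Holding gold-pass and L28 grants black-token (Rule 3).
Holding black-token and gold-pass grants T8 (Rule 2).
black-token: reached.
T18 would need silver-pass (Rule 10), but silver-pass is never granted.
T8: reached.
silver-pass would need ivory-pass and black-token (Rule 7), but ivory-pass is never granted.
Reached: black-token and T8 — 2 of the 4.

2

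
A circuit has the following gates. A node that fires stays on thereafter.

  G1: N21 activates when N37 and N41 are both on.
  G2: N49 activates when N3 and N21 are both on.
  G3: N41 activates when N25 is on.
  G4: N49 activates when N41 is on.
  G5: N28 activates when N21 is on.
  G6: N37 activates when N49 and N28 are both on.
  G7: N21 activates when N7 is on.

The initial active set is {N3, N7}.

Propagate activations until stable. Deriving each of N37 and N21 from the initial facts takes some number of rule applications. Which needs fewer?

N21

N21: N7 is on, so N21 activates (G7). [1 rule application]
N37: G7: N7 on → N21 on. G2: N3 and N21 on → N49 on. N21 is on, so N28 activates (G5). G6: N49 and N28 on → N37 on. [4 rule applications]
N21 needs fewer.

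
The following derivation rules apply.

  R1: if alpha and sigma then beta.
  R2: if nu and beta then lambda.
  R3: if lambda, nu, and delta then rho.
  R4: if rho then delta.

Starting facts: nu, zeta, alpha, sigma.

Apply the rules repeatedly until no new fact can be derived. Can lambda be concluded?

From alpha and sigma, R1 gives beta.
nu and beta hold, so lambda follows (R2).

Yes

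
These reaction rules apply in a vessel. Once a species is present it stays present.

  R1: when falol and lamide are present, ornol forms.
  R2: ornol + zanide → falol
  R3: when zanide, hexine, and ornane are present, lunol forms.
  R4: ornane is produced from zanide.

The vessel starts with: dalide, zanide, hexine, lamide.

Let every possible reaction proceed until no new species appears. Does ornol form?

No

ornol would need falol and lamide (R1), but falol never forms.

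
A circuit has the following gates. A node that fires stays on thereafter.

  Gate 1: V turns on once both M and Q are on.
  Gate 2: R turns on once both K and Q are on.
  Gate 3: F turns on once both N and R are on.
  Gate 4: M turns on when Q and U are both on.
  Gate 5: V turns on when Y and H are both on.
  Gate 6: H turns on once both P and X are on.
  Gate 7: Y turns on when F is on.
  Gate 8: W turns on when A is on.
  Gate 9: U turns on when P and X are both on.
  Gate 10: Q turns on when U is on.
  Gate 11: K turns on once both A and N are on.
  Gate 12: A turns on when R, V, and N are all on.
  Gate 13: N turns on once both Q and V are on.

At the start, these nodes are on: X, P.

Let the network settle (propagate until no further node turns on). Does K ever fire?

K would need A and N (Gate 11), but A never turns on.

No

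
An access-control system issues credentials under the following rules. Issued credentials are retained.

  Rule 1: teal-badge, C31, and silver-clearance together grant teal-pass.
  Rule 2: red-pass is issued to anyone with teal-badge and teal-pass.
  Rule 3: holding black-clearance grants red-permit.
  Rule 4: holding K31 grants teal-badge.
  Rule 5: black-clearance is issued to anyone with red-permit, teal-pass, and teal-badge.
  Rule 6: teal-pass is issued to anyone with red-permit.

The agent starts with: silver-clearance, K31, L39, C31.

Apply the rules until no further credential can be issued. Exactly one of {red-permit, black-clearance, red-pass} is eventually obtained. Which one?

Holding K31 grants teal-badge (Rule 4).
Holding teal-badge, C31, and silver-clearance grants teal-pass (Rule 1).
Holding teal-badge and teal-pass grants red-pass (Rule 2).
black-clearance would need red-permit, teal-pass, and teal-badge (Rule 5), but red-permit is never granted. red-permit would need black-clearance (Rule 3), but black-clearance is never granted.

red-pass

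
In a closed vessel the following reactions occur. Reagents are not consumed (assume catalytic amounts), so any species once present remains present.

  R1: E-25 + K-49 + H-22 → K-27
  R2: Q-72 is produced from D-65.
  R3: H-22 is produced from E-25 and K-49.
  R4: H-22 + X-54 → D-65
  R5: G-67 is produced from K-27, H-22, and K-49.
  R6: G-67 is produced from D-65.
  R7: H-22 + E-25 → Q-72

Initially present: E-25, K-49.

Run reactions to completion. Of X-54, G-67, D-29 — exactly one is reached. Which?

G-67

E-25 and K-49 present → H-22 forms (R3).
E-25, K-49, and H-22 present → K-27 forms (R1).
K-27, H-22, and K-49 present → G-67 forms (R5).
No rule produces D-29, and it is not given. No rule produces X-54, and it is not given.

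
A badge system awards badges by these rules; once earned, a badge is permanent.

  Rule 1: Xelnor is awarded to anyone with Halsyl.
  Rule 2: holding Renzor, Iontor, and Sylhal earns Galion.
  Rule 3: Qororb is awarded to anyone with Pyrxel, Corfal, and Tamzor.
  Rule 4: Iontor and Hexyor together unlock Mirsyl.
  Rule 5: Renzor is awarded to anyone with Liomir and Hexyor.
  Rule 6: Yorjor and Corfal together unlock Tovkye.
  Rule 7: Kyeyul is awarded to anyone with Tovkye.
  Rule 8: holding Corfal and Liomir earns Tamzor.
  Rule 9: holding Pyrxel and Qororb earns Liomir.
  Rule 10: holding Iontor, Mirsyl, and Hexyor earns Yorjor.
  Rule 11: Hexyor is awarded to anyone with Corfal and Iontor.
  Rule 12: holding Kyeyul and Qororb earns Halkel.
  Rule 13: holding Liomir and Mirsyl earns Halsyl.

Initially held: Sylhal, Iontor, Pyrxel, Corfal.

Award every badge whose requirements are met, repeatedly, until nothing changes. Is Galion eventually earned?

No

Galion would need Renzor, Iontor, and Sylhal (Rule 2), but Renzor is never earned.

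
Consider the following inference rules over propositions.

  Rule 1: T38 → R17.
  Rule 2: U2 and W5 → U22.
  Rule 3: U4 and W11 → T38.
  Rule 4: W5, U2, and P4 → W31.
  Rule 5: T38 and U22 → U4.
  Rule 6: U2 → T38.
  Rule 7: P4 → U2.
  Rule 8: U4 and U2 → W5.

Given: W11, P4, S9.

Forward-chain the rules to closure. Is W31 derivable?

W31 would need W5, U2, and P4 (Rule 4), but W5 is never established.

No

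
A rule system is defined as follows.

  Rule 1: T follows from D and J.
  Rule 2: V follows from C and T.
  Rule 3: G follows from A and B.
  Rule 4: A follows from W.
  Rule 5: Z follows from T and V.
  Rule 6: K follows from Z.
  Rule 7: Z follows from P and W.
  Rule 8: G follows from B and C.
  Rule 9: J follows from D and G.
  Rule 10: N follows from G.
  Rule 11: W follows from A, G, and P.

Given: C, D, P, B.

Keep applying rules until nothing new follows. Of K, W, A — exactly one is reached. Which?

B and C hold, so G follows (Rule 8).
From D and G, Rule 9 gives J.
From D and J, Rule 1 gives T.
From C and T, Rule 2 gives V.
T and V hold, so Z follows (Rule 5).
Z holds, so K follows (Rule 6).
W would need A, G, and P (Rule 11), but A is never established. A would need W (Rule 4), but W is never established.

K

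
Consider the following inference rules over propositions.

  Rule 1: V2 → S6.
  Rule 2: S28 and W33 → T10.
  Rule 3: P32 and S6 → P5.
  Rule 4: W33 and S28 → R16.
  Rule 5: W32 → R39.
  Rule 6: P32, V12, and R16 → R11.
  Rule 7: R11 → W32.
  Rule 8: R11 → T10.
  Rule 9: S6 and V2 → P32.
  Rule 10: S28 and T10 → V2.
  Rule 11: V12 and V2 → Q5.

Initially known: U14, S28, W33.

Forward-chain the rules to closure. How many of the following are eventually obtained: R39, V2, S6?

From S28 and W33, Rule 2 gives T10.
From S28 and T10, Rule 10 gives V2.
V2 holds, so S6 follows (Rule 1).
R39 would need W32 (Rule 5), but W32 is never established.
V2: reached.
S6: reached.
Reached: V2 and S6 — 2 of the 3.

2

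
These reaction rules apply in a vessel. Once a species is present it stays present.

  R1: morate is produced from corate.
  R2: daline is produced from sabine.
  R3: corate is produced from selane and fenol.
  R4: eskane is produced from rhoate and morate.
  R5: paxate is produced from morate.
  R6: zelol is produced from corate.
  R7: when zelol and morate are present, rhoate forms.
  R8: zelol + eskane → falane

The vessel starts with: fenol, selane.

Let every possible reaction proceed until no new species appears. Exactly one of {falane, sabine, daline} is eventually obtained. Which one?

selane and fenol present → corate forms (R3).
corate present → morate forms (R1).
corate present → zelol forms (R6).
zelol and morate present → rhoate forms (R7).
rhoate and morate present → eskane forms (R4).
zelol and eskane present → falane forms (R8).
daline would need sabine (R2), but sabine never forms. No rule produces sabine, and it is not given.

falane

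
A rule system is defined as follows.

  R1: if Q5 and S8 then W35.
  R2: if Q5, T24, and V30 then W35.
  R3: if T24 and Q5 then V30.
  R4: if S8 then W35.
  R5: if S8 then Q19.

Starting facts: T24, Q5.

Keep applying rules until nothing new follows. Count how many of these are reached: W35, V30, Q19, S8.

2

T24 and Q5 hold, so V30 follows (R3).
Q5, T24, and V30 hold, so W35 follows (R2).
W35: reached.
V30: reached.
Q19 would need S8 (R5), but S8 is never established.
No rule produces S8, and it is not given.
Reached: W35 and V30 — 2 of the 4.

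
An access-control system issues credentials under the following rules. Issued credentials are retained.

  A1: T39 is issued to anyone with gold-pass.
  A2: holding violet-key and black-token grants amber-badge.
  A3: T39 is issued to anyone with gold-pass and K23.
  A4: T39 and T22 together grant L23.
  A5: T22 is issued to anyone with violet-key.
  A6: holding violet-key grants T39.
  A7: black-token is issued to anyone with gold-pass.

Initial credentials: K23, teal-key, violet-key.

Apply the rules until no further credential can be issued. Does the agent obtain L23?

Holding violet-key grants T39 (A6).
Holding violet-key grants T22 (A5).
Holding T39 and T22 grants L23 (A4).

Yes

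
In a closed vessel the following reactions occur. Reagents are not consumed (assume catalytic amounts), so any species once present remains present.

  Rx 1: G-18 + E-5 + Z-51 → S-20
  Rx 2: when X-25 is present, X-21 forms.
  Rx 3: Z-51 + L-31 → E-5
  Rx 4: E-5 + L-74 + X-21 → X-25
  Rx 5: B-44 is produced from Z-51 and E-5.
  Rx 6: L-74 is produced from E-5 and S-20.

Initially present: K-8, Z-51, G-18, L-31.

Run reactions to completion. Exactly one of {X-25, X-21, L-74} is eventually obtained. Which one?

Z-51 and L-31 present → E-5 forms (Rx 3).
G-18, E-5, and Z-51 present → S-20 forms (Rx 1).
E-5 and S-20 present → L-74 forms (Rx 6).
X-25 would need E-5, L-74, and X-21 (Rx 4), but X-21 never forms. X-21 would need X-25 (Rx 2), but X-25 never forms.

L-74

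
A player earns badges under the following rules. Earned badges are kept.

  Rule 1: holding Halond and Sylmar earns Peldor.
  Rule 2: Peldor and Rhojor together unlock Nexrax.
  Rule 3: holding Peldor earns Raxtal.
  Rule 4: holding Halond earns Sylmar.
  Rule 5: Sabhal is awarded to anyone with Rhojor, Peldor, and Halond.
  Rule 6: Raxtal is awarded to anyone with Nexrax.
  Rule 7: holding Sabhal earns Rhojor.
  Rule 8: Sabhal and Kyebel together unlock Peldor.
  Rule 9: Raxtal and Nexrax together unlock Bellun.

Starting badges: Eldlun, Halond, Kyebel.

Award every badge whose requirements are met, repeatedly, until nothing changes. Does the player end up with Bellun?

No

Bellun would need Raxtal and Nexrax (Rule 9), but Nexrax is never earned.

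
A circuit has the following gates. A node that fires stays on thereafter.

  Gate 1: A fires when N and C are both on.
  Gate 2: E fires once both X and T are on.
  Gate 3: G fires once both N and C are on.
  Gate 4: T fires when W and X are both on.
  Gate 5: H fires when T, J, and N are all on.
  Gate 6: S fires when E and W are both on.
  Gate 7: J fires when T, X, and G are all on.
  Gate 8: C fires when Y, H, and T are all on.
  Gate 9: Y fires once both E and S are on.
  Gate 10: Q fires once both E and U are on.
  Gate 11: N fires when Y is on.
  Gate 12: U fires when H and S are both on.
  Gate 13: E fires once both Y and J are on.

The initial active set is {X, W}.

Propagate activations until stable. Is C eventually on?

C would need Y, H, and T (Gate 8), but H never turns on.

No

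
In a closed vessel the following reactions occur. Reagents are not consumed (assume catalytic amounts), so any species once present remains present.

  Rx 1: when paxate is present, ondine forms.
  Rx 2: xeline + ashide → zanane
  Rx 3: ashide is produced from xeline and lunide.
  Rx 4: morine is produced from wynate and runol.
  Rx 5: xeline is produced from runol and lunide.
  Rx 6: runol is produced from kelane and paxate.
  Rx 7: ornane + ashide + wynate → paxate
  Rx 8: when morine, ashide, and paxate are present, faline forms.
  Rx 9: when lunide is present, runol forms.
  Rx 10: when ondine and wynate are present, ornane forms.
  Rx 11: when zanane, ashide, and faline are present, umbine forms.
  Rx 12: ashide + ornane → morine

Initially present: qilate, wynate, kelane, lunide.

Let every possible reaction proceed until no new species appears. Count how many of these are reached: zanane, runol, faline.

2

lunide present → runol forms (Rx 9).
runol and lunide present → xeline forms (Rx 5).
xeline and lunide present → ashide forms (Rx 3).
xeline and ashide present → zanane forms (Rx 2).
zanane: reached.
runol: reached.
faline would need morine, ashide, and paxate (Rx 8), but paxate never forms.
Reached: zanane and runol — 2 of the 3.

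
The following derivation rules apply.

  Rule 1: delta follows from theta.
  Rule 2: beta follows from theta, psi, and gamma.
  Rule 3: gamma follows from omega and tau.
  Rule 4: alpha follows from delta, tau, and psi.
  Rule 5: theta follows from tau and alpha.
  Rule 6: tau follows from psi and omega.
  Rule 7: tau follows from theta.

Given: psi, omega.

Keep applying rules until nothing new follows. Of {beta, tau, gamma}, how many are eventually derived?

psi and omega hold, so tau follows (Rule 6).
omega and tau hold, so gamma follows (Rule 3).
beta would need theta, psi, and gamma (Rule 2), but theta is never established.
tau: reached.
gamma: reached.
Reached: tau and gamma — 2 of the 3.

2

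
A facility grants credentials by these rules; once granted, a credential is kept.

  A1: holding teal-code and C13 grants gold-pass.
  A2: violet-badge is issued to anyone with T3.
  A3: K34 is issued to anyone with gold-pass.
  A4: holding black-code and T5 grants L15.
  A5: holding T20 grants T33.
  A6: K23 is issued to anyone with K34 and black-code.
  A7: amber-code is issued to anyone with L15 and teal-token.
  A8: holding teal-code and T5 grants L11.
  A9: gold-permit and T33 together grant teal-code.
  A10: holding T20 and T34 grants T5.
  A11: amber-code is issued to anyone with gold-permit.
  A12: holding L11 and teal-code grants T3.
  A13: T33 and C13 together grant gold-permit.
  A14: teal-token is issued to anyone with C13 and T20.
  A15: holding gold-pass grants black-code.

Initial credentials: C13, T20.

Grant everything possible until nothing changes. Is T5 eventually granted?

No

T5 would need T20 and T34 (A10), but T34 is never granted.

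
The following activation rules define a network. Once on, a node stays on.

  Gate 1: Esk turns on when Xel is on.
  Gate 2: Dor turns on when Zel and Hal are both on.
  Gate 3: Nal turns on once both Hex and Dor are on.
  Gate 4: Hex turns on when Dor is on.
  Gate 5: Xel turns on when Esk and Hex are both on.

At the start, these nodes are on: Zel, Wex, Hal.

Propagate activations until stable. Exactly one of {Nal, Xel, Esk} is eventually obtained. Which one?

Nal

Gate 2: Zel and Hal on → Dor on.
Dor is on, so Hex turns on (Gate 4).
Hex and Dor are on, so Nal turns on (Gate 3).
Xel would need Esk and Hex (Gate 5), but Esk never turns on. Esk would need Xel (Gate 1), but Xel never turns on.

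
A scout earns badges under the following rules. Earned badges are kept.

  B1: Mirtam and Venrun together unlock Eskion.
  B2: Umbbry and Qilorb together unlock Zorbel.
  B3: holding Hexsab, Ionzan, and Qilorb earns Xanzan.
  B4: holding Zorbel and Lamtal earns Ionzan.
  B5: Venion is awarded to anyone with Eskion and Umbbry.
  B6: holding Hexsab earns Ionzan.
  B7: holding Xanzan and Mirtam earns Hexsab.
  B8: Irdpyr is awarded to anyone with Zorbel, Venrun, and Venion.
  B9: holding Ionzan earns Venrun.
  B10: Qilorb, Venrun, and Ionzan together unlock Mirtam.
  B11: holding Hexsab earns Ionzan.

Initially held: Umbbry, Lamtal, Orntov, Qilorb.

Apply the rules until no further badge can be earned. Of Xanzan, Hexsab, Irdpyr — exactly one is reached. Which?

Irdpyr

With Umbbry and Qilorb, Zorbel is earned (B2).
With Zorbel and Lamtal, Ionzan is earned (B4).
With Ionzan, Venrun is earned (B9).
With Qilorb, Venrun, and Ionzan, Mirtam is earned (B10).
With Mirtam and Venrun, Eskion is earned (B1).
With Eskion and Umbbry, Venion is earned (B5).
With Zorbel, Venrun, and Venion, Irdpyr is earned (B8).
Xanzan would need Hexsab, Ionzan, and Qilorb (B3), but Hexsab is never earned. Hexsab would need Xanzan and Mirtam (B7), but Xanzan is never earned.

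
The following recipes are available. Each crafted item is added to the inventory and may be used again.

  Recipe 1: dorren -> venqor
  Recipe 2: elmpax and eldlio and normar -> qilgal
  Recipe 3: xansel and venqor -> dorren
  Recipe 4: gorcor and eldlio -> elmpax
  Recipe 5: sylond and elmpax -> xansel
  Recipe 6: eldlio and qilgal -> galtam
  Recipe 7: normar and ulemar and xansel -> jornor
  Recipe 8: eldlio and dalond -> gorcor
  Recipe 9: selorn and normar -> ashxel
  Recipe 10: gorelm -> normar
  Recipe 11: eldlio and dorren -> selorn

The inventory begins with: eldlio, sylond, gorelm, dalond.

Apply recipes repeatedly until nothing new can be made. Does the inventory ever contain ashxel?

ashxel would need selorn and normar (Recipe 9), but selorn is never obtained.

No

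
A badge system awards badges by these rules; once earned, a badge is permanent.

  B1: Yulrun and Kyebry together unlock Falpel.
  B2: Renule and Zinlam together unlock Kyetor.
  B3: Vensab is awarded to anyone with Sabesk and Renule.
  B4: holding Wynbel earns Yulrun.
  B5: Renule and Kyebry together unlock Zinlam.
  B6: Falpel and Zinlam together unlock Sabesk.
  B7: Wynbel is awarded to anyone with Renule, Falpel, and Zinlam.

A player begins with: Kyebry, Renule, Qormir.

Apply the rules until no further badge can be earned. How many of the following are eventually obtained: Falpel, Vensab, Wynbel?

Falpel would need Yulrun and Kyebry (B1), but Yulrun is never earned.
Vensab would need Sabesk and Renule (B3), but Sabesk is never earned.
Wynbel would need Renule, Falpel, and Zinlam (B7), but Falpel is never earned.
None of the 3 are reached.

0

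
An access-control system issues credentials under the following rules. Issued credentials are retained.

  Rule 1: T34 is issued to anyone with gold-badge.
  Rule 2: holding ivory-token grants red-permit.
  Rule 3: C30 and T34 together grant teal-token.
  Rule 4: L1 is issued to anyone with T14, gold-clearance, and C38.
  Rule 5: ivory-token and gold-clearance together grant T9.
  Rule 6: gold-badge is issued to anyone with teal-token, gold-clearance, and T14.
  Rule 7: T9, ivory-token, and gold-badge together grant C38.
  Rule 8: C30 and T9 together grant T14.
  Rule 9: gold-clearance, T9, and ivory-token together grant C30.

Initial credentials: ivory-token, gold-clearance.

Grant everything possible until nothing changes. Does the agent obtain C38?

C38 would need T9, ivory-token, and gold-badge (Rule 7), but gold-badge is never granted.

No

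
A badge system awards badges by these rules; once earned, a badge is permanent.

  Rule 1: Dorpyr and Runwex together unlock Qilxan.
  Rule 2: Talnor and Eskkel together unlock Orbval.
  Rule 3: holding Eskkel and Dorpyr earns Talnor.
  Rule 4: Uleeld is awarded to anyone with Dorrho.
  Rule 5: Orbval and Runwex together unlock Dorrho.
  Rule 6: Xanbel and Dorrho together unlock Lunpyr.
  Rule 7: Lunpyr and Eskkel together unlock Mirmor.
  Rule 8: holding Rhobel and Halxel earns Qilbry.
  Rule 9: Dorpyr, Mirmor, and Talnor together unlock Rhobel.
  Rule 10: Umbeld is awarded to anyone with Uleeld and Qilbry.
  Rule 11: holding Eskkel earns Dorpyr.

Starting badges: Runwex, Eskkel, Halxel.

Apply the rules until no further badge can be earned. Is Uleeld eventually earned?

With Eskkel, Dorpyr is earned (Rule 11).
With Eskkel and Dorpyr, Talnor is earned (Rule 3).
With Talnor and Eskkel, Orbval is earned (Rule 2).
With Orbval and Runwex, Dorrho is earned (Rule 5).
With Dorrho, Uleeld is earned (Rule 4).

Yes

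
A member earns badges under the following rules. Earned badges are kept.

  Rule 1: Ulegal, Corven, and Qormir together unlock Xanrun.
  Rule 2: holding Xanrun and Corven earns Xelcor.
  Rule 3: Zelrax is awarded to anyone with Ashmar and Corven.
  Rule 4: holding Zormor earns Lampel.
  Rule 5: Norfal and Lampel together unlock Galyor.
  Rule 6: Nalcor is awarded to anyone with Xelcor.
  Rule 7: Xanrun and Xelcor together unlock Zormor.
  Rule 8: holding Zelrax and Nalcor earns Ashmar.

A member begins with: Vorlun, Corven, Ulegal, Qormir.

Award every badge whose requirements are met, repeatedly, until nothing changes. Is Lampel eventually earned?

With Ulegal, Corven, and Qormir, Xanrun is earned (Rule 1).
With Xanrun and Corven, Xelcor is earned (Rule 2).
With Xanrun and Xelcor, Zormor is earned (Rule 7).
With Zormor, Lampel is earned (Rule 4).

Yes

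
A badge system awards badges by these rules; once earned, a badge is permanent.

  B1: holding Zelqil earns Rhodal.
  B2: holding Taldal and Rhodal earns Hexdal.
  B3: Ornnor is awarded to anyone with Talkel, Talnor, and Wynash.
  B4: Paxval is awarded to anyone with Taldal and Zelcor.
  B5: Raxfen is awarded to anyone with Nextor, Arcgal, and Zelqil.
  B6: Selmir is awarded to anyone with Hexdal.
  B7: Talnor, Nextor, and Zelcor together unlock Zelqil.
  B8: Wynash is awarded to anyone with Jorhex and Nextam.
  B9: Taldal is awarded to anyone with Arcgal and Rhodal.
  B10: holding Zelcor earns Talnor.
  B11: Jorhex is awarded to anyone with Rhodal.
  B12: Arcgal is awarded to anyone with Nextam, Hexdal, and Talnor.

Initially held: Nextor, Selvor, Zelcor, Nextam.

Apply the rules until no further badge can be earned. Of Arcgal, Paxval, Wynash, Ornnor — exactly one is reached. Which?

With Zelcor, Talnor is earned (B10).
With Talnor, Nextor, and Zelcor, Zelqil is earned (B7).
With Zelqil, Rhodal is earned (B1).
With Rhodal, Jorhex is earned (B11).
With Jorhex and Nextam, Wynash is earned (B8).
Paxval would need Taldal and Zelcor (B4), but Taldal is never earned. Arcgal would need Nextam, Hexdal, and Talnor (B12), but Hexdal is never earned. Ornnor would need Talkel, Talnor, and Wynash (B3), but Talkel is never earned.

Wynash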